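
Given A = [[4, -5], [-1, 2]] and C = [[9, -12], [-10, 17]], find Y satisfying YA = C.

A is on the right of Y, so right-multiply by A⁻¹: Y = CA⁻¹.
det A = 3, so A⁻¹ = [[2/3, 5/3], [1/3, 4/3]].
Y = CA⁻¹ = [[9, -12], [-10, 17]] · [[2/3, 5/3], [1/3, 4/3]] = [[2, -1], [-1, 6]].

Y = [[2, -1], [-1, 6]]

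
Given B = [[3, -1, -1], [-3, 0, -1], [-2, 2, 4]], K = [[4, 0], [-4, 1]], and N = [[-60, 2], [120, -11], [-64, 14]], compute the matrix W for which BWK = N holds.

Left-multiply by B⁻¹ and right-multiply by K⁻¹: W = B⁻¹NK⁻¹.
det B = -2, so B⁻¹ = [[-1, -1, -1/2], [-7, -5, -3], [3, 2, 3/2]].
K has determinant 4; K⁻¹ = [[1/4, 0], [1, 1]].
B⁻¹N = [[-28, 2], [12, -1], [-36, 5]].
W = (B⁻¹N)K⁻¹ = [[-5, 2], [2, -1], [-4, 5]].

W = [[-5, 2], [2, -1], [-4, 5]]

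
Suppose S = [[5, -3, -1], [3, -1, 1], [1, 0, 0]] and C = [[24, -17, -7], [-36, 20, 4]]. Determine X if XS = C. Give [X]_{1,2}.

Since S sits to the right of X, X = CS⁻¹.
S has determinant -4; S⁻¹ = [[0, 0, 1], [-1/4, -1/4, 2], [-1/4, 3/4, -1]].
X = CS⁻¹ = [[24, -17, -7], [-36, 20, 4]] · [[0, 0, 1], [-1/4, -1/4, 2], [-1/4, 3/4, -1]] = [[6, -1, -3], [-6, -2, 0]].

-1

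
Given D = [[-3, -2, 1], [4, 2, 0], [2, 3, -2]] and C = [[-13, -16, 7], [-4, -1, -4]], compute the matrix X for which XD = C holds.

X = [[-5, -4, -6], [-6, -5, -1]]

Right-multiplying both sides by D⁻¹ gives X = CD⁻¹.
det D = 4; the adjugate gives D⁻¹ = [[-1, -1/4, -1/2], [2, 1, 1], [2, 5/4, 1/2]].
X = CD⁻¹ = [[-13, -16, 7], [-4, -1, -4]] · [[-1, -1/4, -1/2], [2, 1, 1], [2, 5/4, 1/2]] = [[-5, -4, -6], [-6, -5, -1]].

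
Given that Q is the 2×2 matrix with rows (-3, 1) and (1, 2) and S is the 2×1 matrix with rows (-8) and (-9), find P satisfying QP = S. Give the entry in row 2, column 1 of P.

-5

Left-multiplying both sides by Q⁻¹ gives P = Q⁻¹S.
det Q = -7, so Q⁻¹ = [[-2/7, 1/7], [1/7, 3/7]].
P = Q⁻¹S = [[-2/7, 1/7], [1/7, 3/7]] · [[-8], [-9]] = [[1], [-5]].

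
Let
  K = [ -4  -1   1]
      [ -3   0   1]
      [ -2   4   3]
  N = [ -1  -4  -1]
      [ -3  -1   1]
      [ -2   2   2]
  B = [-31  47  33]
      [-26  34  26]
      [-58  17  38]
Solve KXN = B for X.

Left-multiply by K⁻¹ and right-multiply by N⁻¹: X = K⁻¹BN⁻¹.
K has determinant -3; K⁻¹ = [[4/3, -7/3, 1/3], [-7/3, 10/3, -1/3], [4, -6, 1]].
N has determinant -4; N⁻¹ = [[1, -3/2, 5/4], [-1, 1, -1], [2, -5/2, 11/4]].
K⁻¹B = [[0, -11, -4], [5, -2, -3], [-26, 1, 14]].
X = (K⁻¹B)N⁻¹ = [[3, -1, 0], [1, -2, 0], [1, 5, 5]].

X = [[3, -1, 0], [1, -2, 0], [1, 5, 5]]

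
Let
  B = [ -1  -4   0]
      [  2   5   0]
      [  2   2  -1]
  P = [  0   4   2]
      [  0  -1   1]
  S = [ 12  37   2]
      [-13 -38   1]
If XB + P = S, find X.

XB = S − P = [[12, 33, 0], [-13, -37, 0]].
B is on the right of X, so right-multiply by B⁻¹: X = (S − P)B⁻¹.
B has determinant -3; B⁻¹ = [[5/3, 4/3, 0], [-2/3, -1/3, 0], [2, 2, -1]].
X = (S − P)B⁻¹ = [[-2, 5, 0], [3, -5, 0]].

X = [[-2, 5, 0], [3, -5, 0]]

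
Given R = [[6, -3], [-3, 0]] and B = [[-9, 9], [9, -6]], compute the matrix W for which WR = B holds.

Right-multiplying both sides by R⁻¹ gives W = BR⁻¹.
R has determinant -9; R⁻¹ = [[0, -1/3], [-1/3, -2/3]].
W = BR⁻¹ = [[-9, 9], [9, -6]] · [[0, -1/3], [-1/3, -2/3]] = [[-3, -3], [2, 1]].

W = [[-3, -3], [2, 1]]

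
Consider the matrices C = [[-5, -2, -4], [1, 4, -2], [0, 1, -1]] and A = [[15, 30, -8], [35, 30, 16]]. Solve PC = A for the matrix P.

C is on the right of P, so right-multiply by C⁻¹: P = AC⁻¹.
det C = 4; the adjugate gives C⁻¹ = [[-1/2, -3/2, 5], [1/4, 5/4, -7/2], [1/4, 5/4, -9/2]].
P = AC⁻¹ = [[15, 30, -8], [35, 30, 16]] · [[-1/2, -3/2, 5], [1/4, 5/4, -7/2], [1/4, 5/4, -9/2]] = [[-2, 5, 6], [-6, 5, -2]].

P = [[-2, 5, 6], [-6, 5, -2]]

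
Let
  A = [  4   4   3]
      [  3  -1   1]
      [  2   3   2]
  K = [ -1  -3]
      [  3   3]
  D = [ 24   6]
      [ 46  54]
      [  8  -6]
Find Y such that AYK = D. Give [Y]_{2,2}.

-3

Left-multiply by A⁻¹ and right-multiply by K⁻¹: Y = A⁻¹DK⁻¹.
det A = -3, so A⁻¹ = [[5/3, -1/3, -7/3], [4/3, -2/3, -5/3], [-11/3, 4/3, 16/3]].
K has determinant 6; K⁻¹ = [[1/2, 1/2], [-1/2, -1/6]].
A⁻¹D = [[6, 6], [-12, -18], [16, 18]].
Y = (A⁻¹D)K⁻¹ = [[0, 2], [3, -3], [-1, 5]].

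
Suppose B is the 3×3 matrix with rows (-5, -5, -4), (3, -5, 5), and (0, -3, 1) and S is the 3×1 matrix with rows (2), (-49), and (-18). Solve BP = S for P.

P = [[-3], [5], [-3]]

Since B multiplies P on the left, P = B⁻¹S.
det B = 1, so B⁻¹ = [[10, 17, -45], [-3, -5, 13], [-9, -15, 40]].
P = B⁻¹S = [[10, 17, -45], [-3, -5, 13], [-9, -15, 40]] · [[2], [-49], [-18]] = [[-3], [5], [-3]].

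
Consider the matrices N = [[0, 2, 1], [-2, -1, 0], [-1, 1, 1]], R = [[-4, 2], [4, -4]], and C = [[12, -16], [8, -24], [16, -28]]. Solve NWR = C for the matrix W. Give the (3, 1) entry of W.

2

W = N⁻¹CR⁻¹ (apply N⁻¹ on the left and R⁻¹ on the right).
det N = 1; the adjugate gives N⁻¹ = [[-1, -1, 1], [2, 1, -2], [-3, -2, 4]].
det R = 8, so R⁻¹ = [[-1/2, -1/4], [-1/2, -1/2]].
N⁻¹C = [[-4, 12], [0, 0], [12, -16]].
W = (N⁻¹C)R⁻¹ = [[-4, -5], [0, 0], [2, 5]].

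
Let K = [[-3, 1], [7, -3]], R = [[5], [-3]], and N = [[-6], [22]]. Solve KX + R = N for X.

KX = N − R = [[-11], [25]].
Left-multiplying both sides by K⁻¹ gives X = K⁻¹(N − R).
det K = 2, so K⁻¹ = [[-3/2, -1/2], [-7/2, -3/2]].
X = K⁻¹(N − R) = [[4], [1]].

X = [[4], [1]]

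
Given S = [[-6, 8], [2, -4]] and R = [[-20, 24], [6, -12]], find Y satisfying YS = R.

Y = [[4, 2], [0, 3]]

Right-multiplying both sides by S⁻¹ gives Y = RS⁻¹.
det S = 8, so S⁻¹ = [[-1/2, -1], [-1/4, -3/4]].
Y = RS⁻¹ = [[-20, 24], [6, -12]] · [[-1/2, -1], [-1/4, -3/4]] = [[4, 2], [0, 3]].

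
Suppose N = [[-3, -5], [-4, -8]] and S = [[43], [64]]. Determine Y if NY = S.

Y = [[-6], [-5]]

Since N multiplies Y on the left, Y = N⁻¹S.
det N = 4, so N⁻¹ = [[-2, 5/4], [1, -3/4]].
Y = N⁻¹S = [[-2, 5/4], [1, -3/4]] · [[43], [64]] = [[-6], [-5]].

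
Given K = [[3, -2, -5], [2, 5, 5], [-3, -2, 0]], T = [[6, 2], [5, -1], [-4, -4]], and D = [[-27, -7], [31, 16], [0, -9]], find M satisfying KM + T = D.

KM = D − T = [[-33, -9], [26, 17], [4, -5]].
K is on the left of M, so left-multiply by K⁻¹: M = K⁻¹(D − T).
det K = 5, so K⁻¹ = [[2, 2, 3], [-3, -3, -5], [11/5, 12/5, 19/5]].
M = K⁻¹(D − T) = [[-2, 1], [1, 1], [5, 2]].

M = [[-2, 1], [1, 1], [5, 2]]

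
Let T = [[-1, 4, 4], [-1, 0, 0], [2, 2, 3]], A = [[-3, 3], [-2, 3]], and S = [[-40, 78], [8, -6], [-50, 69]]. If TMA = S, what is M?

M = T⁻¹SA⁻¹ (apply T⁻¹ on the left and A⁻¹ on the right).
det T = 4, so T⁻¹ = [[0, -1, 0], [3/4, -11/4, -1], [-1/2, 5/2, 1]].
det A = -3; the adjugate gives A⁻¹ = [[-1, 1], [-2/3, 1]].
T⁻¹S = [[-8, 6], [-2, 6], [-10, 15]].
M = (T⁻¹S)A⁻¹ = [[4, -2], [-2, 4], [0, 5]].

M = [[4, -2], [-2, 4], [0, 5]]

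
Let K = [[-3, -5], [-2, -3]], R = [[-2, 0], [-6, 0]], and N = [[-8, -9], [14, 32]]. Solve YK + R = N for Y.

Y = [[0, 3], [-4, -4]]

YK = N − R = [[-6, -9], [20, 32]].
K is on the right of Y, so right-multiply by K⁻¹: Y = (N − R)K⁻¹.
K has determinant -1; K⁻¹ = [[3, -5], [-2, 3]].
Y = (N − R)K⁻¹ = [[0, 3], [-4, -4]].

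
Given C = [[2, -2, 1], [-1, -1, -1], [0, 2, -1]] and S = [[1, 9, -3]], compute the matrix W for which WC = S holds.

W = [[0, -1, 4]]

Right-multiplying both sides by C⁻¹ gives W = SC⁻¹.
det C = 6; the adjugate gives C⁻¹ = [[1/2, 0, 1/2], [-1/6, -1/3, 1/6], [-1/3, -2/3, -2/3]].
W = SC⁻¹ = [[1, 9, -3]] · [[1/2, 0, 1/2], [-1/6, -1/3, 1/6], [-1/3, -2/3, -2/3]] = [[0, -1, 4]].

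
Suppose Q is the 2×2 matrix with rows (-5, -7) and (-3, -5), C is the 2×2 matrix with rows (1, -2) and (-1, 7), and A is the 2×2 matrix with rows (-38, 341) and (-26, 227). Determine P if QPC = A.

P = [[-3, -5], [0, -4]]

Isolating P: multiply by Q⁻¹ from the left and C⁻¹ from the right, so P = Q⁻¹AC⁻¹.
det Q = 4; the adjugate gives Q⁻¹ = [[-5/4, 7/4], [3/4, -5/4]].
det C = 5, so C⁻¹ = [[7/5, 2/5], [1/5, 1/5]].
Q⁻¹A = [[2, -29], [4, -28]].
P = (Q⁻¹A)C⁻¹ = [[-3, -5], [0, -4]].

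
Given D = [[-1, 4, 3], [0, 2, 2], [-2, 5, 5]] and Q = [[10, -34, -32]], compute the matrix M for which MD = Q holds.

Right-multiplying both sides by D⁻¹ gives M = QD⁻¹.
D has determinant -4; D⁻¹ = [[0, 5/4, -1/2], [1, -1/4, -1/2], [-1, 3/4, 1/2]].
M = QD⁻¹ = [[10, -34, -32]] · [[0, 5/4, -1/2], [1, -1/4, -1/2], [-1, 3/4, 1/2]] = [[-2, -3, -4]].

M = [[-2, -3, -4]]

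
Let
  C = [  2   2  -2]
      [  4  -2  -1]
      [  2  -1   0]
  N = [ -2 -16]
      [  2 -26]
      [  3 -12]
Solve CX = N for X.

X = [[2, -6], [1, 0], [4, 2]]

Left-multiplying both sides by C⁻¹ gives X = C⁻¹N.
C has determinant -6; C⁻¹ = [[1/6, -1/3, 1], [1/3, -2/3, 1], [0, -1, 2]].
X = C⁻¹N = [[1/6, -1/3, 1], [1/3, -2/3, 1], [0, -1, 2]] · [[-2, -16], [2, -26], [3, -12]] = [[2, -6], [1, 0], [4, 2]].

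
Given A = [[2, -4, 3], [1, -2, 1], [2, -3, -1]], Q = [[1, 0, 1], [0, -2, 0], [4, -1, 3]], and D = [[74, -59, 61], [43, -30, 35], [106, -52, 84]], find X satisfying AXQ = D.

Left-multiply by A⁻¹ and right-multiply by Q⁻¹: X = A⁻¹DQ⁻¹.
A has determinant 1; A⁻¹ = [[5, -13, 2], [3, -8, 1], [1, -2, 0]].
Q has determinant 2; Q⁻¹ = [[-3, -1/2, 1], [0, -1/2, 0], [4, 1/2, -1]].
A⁻¹D = [[23, -9, 18], [-16, 11, -13], [-12, 1, -9]].
X = (A⁻¹D)Q⁻¹ = [[3, 2, 5], [-4, -4, -3], [0, 1, -3]].

X = [[3, 2, 5], [-4, -4, -3], [0, 1, -3]]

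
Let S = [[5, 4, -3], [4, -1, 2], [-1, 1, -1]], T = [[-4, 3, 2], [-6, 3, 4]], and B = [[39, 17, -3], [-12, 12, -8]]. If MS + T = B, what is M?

MS = B − T = [[43, 14, -5], [-6, 9, -12]].
Right-multiplying both sides by S⁻¹ gives M = (B − T)S⁻¹.
det S = -6, so S⁻¹ = [[1/6, -1/6, -5/6], [-1/3, 4/3, 11/3], [-1/2, 3/2, 7/2]].
M = (B − T)S⁻¹ = [[5, 4, -2], [2, -5, -4]].

M = [[5, 4, -2], [2, -5, -4]]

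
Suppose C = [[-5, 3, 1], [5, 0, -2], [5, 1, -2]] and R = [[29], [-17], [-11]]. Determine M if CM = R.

Since C multiplies M on the left, M = C⁻¹R.
det C = -5; the adjugate gives C⁻¹ = [[-2/5, -7/5, 6/5], [0, -1, 1], [-1, -4, 3]].
M = C⁻¹R = [[-2/5, -7/5, 6/5], [0, -1, 1], [-1, -4, 3]] · [[29], [-17], [-11]] = [[-1], [6], [6]].

M = [[-1], [6], [6]]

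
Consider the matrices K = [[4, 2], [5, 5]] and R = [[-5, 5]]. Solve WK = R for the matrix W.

Right-multiplying both sides by K⁻¹ gives W = RK⁻¹.
K has determinant 10; K⁻¹ = [[1/2, -1/5], [-1/2, 2/5]].
W = RK⁻¹ = [[-5, 5]] · [[1/2, -1/5], [-1/2, 2/5]] = [[-5, 3]].

W = [[-5, 3]]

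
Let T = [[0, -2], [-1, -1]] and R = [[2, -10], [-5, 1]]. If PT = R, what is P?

P = [[6, -2], [-3, 5]]

T is on the right of P, so right-multiply by T⁻¹: P = RT⁻¹.
det T = -2, so T⁻¹ = [[1/2, -1], [-1/2, 0]].
P = RT⁻¹ = [[2, -10], [-5, 1]] · [[1/2, -1], [-1/2, 0]] = [[6, -2], [-3, 5]].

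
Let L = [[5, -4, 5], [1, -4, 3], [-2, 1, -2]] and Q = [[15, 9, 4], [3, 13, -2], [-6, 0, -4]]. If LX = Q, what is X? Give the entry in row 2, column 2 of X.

Since L multiplies X on the left, X = L⁻¹Q.
det L = 6; the adjugate gives L⁻¹ = [[5/6, -1/2, 4/3], [-2/3, 0, -5/3], [-7/6, 1/2, -8/3]].
X = L⁻¹Q = [[5/6, -1/2, 4/3], [-2/3, 0, -5/3], [-7/6, 1/2, -8/3]] · [[15, 9, 4], [3, 13, -2], [-6, 0, -4]] = [[3, 1, -1], [0, -6, 4], [0, -4, 5]].

-6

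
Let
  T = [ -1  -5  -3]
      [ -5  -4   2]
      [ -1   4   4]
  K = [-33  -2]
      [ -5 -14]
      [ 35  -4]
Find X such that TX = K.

X = [[-3, 4], [6, -1], [2, 1]]

Since T multiplies X on the left, X = T⁻¹K.
T has determinant 6; T⁻¹ = [[-4, 4/3, -11/3], [3, -7/6, 17/6], [-4, 3/2, -7/2]].
X = T⁻¹K = [[-4, 4/3, -11/3], [3, -7/6, 17/6], [-4, 3/2, -7/2]] · [[-33, -2], [-5, -14], [35, -4]] = [[-3, 4], [6, -1], [2, 1]].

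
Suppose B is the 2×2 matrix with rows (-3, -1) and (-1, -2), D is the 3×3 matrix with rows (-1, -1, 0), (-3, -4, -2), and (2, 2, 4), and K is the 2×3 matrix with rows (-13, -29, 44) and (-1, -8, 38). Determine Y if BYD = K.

Left-multiply by B⁻¹ and right-multiply by D⁻¹: Y = B⁻¹KD⁻¹.
det B = 5, so B⁻¹ = [[-2/5, 1/5], [1/5, -3/5]].
det D = 4, so D⁻¹ = [[-3, 1, 1/2], [2, -1, -1/2], [1/2, 0, 1/4]].
B⁻¹K = [[5, 10, -10], [-2, -1, -14]].
Y = (B⁻¹K)D⁻¹ = [[0, -5, -5], [-3, -1, -4]].

Y = [[0, -5, -5], [-3, -1, -4]]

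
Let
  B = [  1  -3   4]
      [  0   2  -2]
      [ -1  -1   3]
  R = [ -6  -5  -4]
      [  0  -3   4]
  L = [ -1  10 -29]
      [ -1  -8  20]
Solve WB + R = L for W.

W = [[0, 5, -5], [3, 4, 4]]

WB = L − R = [[5, 15, -25], [-1, -5, 16]].
Since B sits to the right of W, W = (L − R)B⁻¹.
det B = 6; the adjugate gives B⁻¹ = [[2/3, 5/6, -1/3], [1/3, 7/6, 1/3], [1/3, 2/3, 1/3]].
W = (L − R)B⁻¹ = [[0, 5, -5], [3, 4, 4]].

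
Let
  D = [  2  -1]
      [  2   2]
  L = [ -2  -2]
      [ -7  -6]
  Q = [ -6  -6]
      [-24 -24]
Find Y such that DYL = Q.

Y = D⁻¹QL⁻¹ (apply D⁻¹ on the left and L⁻¹ on the right).
D has determinant 6; D⁻¹ = [[1/3, 1/6], [-1/3, 1/3]].
det L = -2; the adjugate gives L⁻¹ = [[3, -1], [-7/2, 1]].
D⁻¹Q = [[-6, -6], [-6, -6]].
Y = (D⁻¹Q)L⁻¹ = [[3, 0], [3, 0]].

Y = [[3, 0], [3, 0]]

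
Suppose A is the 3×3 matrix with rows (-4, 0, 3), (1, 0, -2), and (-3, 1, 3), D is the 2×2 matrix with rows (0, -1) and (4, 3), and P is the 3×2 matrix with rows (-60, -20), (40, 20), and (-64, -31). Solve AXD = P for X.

Left-multiply by A⁻¹ and right-multiply by D⁻¹: X = A⁻¹PD⁻¹.
A has determinant -5; A⁻¹ = [[-2/5, -3/5, 0], [-3/5, 3/5, 1], [-1/5, -4/5, 0]].
det D = 4; the adjugate gives D⁻¹ = [[3/4, 1/4], [-1, 0]].
A⁻¹P = [[0, -4], [-4, -7], [-20, -12]].
X = (A⁻¹P)D⁻¹ = [[4, 0], [4, -1], [-3, -5]].

X = [[4, 0], [4, -1], [-3, -5]]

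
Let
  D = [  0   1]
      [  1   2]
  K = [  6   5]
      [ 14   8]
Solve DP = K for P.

P = [[2, -2], [6, 5]]

Left-multiplying both sides by D⁻¹ gives P = D⁻¹K.
det D = -1; the adjugate gives D⁻¹ = [[-2, 1], [1, 0]].
P = D⁻¹K = [[-2, 1], [1, 0]] · [[6, 5], [14, 8]] = [[2, -2], [6, 5]].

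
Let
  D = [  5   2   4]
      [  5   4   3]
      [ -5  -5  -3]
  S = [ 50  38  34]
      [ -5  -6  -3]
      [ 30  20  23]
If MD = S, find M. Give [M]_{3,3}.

-6

Since D sits to the right of M, M = SD⁻¹.
det D = -5; the adjugate gives D⁻¹ = [[-3/5, 14/5, 2], [0, -1, -1], [1, -3, -2]].
M = SD⁻¹ = [[50, 38, 34], [-5, -6, -3], [30, 20, 23]] · [[-3/5, 14/5, 2], [0, -1, -1], [1, -3, -2]] = [[4, 0, -6], [0, 1, 2], [5, -5, -6]].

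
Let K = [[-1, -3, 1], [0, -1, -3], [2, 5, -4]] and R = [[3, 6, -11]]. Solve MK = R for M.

Since K sits to the right of M, M = RK⁻¹.
K has determinant 1; K⁻¹ = [[19, -7, 10], [-6, 2, -3], [2, -1, 1]].
M = RK⁻¹ = [[3, 6, -11]] · [[19, -7, 10], [-6, 2, -3], [2, -1, 1]] = [[-1, 2, 1]].

M = [[-1, 2, 1]]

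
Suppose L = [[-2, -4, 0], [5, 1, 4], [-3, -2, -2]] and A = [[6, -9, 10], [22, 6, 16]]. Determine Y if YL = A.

Since L sits to the right of Y, Y = AL⁻¹.
det L = -4, so L⁻¹ = [[-3/2, 2, 4], [1/2, -1, -2], [7/4, -2, -9/2]].
Y = AL⁻¹ = [[6, -9, 10], [22, 6, 16]] · [[-3/2, 2, 4], [1/2, -1, -2], [7/4, -2, -9/2]] = [[4, 1, -3], [-2, 6, 4]].

Y = [[4, 1, -3], [-2, 6, 4]]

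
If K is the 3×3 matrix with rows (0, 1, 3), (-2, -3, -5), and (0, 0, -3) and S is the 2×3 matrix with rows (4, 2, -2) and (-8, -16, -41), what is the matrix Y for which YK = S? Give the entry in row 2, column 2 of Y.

4

K is on the right of Y, so right-multiply by K⁻¹: Y = SK⁻¹.
det K = -6, so K⁻¹ = [[-3/2, -1/2, -2/3], [1, 0, 1], [0, 0, -1/3]].
Y = SK⁻¹ = [[4, 2, -2], [-8, -16, -41]] · [[-3/2, -1/2, -2/3], [1, 0, 1], [0, 0, -1/3]] = [[-4, -2, 0], [-4, 4, 3]].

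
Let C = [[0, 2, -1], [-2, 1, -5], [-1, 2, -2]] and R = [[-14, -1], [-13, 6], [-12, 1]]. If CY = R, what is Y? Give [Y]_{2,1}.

-5

Left-multiplying both sides by C⁻¹ gives Y = C⁻¹R.
det C = 5, so C⁻¹ = [[8/5, 2/5, -9/5], [1/5, -1/5, 2/5], [-3/5, -2/5, 4/5]].
Y = C⁻¹R = [[8/5, 2/5, -9/5], [1/5, -1/5, 2/5], [-3/5, -2/5, 4/5]] · [[-14, -1], [-13, 6], [-12, 1]] = [[-6, -1], [-5, -1], [4, -1]].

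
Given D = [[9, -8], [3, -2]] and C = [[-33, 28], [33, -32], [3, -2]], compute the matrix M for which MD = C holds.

Right-multiplying both sides by D⁻¹ gives M = CD⁻¹.
D has determinant 6; D⁻¹ = [[-1/3, 4/3], [-1/2, 3/2]].
M = CD⁻¹ = [[-33, 28], [33, -32], [3, -2]] · [[-1/3, 4/3], [-1/2, 3/2]] = [[-3, -2], [5, -4], [0, 1]].

M = [[-3, -2], [5, -4], [0, 1]]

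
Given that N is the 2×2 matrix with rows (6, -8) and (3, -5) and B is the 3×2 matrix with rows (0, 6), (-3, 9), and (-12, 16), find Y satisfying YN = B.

Y = [[3, -6], [2, -5], [-2, 0]]

N is on the right of Y, so right-multiply by N⁻¹: Y = BN⁻¹.
N has determinant -6; N⁻¹ = [[5/6, -4/3], [1/2, -1]].
Y = BN⁻¹ = [[0, 6], [-3, 9], [-12, 16]] · [[5/6, -4/3], [1/2, -1]] = [[3, -6], [2, -5], [-2, 0]].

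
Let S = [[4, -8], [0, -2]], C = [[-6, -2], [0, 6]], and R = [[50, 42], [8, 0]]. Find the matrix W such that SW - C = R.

SW = R + C = [[44, 40], [8, 6]].
Since S multiplies W on the left, W = S⁻¹(R + C).
det S = -8, so S⁻¹ = [[1/4, -1], [0, -1/2]].
W = S⁻¹(R + C) = [[3, 4], [-4, -3]].

W = [[3, 4], [-4, -3]]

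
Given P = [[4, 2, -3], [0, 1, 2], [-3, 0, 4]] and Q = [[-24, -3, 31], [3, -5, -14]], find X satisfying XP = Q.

Since P sits to the right of X, X = QP⁻¹.
det P = -5; the adjugate gives P⁻¹ = [[-4/5, 8/5, -7/5], [6/5, -7/5, 8/5], [-3/5, 6/5, -4/5]].
X = QP⁻¹ = [[-24, -3, 31], [3, -5, -14]] · [[-4/5, 8/5, -7/5], [6/5, -7/5, 8/5], [-3/5, 6/5, -4/5]] = [[-3, 3, 4], [0, -5, -1]].

X = [[-3, 3, 4], [0, -5, -1]]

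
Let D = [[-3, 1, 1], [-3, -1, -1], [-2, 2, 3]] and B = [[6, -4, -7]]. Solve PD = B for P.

Since D sits to the right of P, P = BD⁻¹.
det D = 6; the adjugate gives D⁻¹ = [[-1/6, -1/6, 0], [11/6, -7/6, -1], [-4/3, 2/3, 1]].
P = BD⁻¹ = [[6, -4, -7]] · [[-1/6, -1/6, 0], [11/6, -7/6, -1], [-4/3, 2/3, 1]] = [[1, -1, -3]].

P = [[1, -1, -3]]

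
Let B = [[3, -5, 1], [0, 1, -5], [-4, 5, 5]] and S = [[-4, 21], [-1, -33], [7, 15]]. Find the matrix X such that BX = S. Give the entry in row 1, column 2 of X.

Since B multiplies X on the left, X = B⁻¹S.
B has determinant -6; B⁻¹ = [[-5, -5, -4], [-10/3, -19/6, -5/2], [-2/3, -5/6, -1/2]].
X = B⁻¹S = [[-5, -5, -4], [-10/3, -19/6, -5/2], [-2/3, -5/6, -1/2]] · [[-4, 21], [-1, -33], [7, 15]] = [[-3, 0], [-1, -3], [0, 6]].

0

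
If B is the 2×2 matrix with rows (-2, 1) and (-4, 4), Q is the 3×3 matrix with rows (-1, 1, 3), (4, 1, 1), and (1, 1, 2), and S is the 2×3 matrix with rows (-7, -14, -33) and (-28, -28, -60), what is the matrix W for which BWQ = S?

W = B⁻¹SQ⁻¹ (apply B⁻¹ on the left and Q⁻¹ on the right).
B has determinant -4; B⁻¹ = [[-1, 1/4], [-1, 1/2]].
Q has determinant 1; Q⁻¹ = [[1, 1, -2], [-7, -5, 13], [3, 2, -5]].
B⁻¹S = [[0, 7, 18], [-7, 0, 3]].
W = (B⁻¹S)Q⁻¹ = [[5, 1, 1], [2, -1, -1]].

W = [[5, 1, 1], [2, -1, -1]]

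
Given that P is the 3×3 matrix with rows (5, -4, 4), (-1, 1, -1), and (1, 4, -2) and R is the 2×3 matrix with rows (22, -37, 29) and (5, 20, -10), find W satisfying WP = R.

W = [[5, -1, -4], [0, 0, 5]]

Right-multiplying both sides by P⁻¹ gives W = RP⁻¹.
P has determinant 2; P⁻¹ = [[1, 4, 0], [-3/2, -7, 1/2], [-5/2, -12, 1/2]].
W = RP⁻¹ = [[22, -37, 29], [5, 20, -10]] · [[1, 4, 0], [-3/2, -7, 1/2], [-5/2, -12, 1/2]] = [[5, -1, -4], [0, 0, 5]].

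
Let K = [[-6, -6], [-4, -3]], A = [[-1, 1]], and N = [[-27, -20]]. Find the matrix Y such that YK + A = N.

YK = N − A = [[-26, -21]].
Since K sits to the right of Y, Y = (N − A)K⁻¹.
det K = -6, so K⁻¹ = [[1/2, -1], [-2/3, 1]].
Y = (N − A)K⁻¹ = [[1, 5]].

Y = [[1, 5]]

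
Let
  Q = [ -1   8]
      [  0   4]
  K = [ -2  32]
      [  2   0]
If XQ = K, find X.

X = [[2, 4], [-2, 4]]

Q is on the right of X, so right-multiply by Q⁻¹: X = KQ⁻¹.
det Q = -4; the adjugate gives Q⁻¹ = [[-1, 2], [0, 1/4]].
X = KQ⁻¹ = [[-2, 32], [2, 0]] · [[-1, 2], [0, 1/4]] = [[2, 4], [-2, 4]].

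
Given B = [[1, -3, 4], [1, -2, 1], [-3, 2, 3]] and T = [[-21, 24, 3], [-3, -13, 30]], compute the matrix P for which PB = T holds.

Right-multiplying both sides by B⁻¹ gives P = TB⁻¹.
det B = -6; the adjugate gives B⁻¹ = [[4/3, -17/6, -5/6], [1, -5/2, -1/2], [2/3, -7/6, -1/6]].
P = TB⁻¹ = [[-21, 24, 3], [-3, -13, 30]] · [[4/3, -17/6, -5/6], [1, -5/2, -1/2], [2/3, -7/6, -1/6]] = [[-2, -4, 5], [3, 6, 4]].

P = [[-2, -4, 5], [3, 6, 4]]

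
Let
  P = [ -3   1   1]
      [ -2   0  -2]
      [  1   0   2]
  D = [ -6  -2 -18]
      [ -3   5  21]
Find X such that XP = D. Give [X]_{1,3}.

P is on the right of X, so right-multiply by P⁻¹: X = DP⁻¹.
det P = 2; the adjugate gives P⁻¹ = [[0, -1, -1], [1, -7/2, -4], [0, 1/2, 1]].
X = DP⁻¹ = [[-6, -2, -18], [-3, 5, 21]] · [[0, -1, -1], [1, -7/2, -4], [0, 1/2, 1]] = [[-2, 4, -4], [5, -4, 4]].

-4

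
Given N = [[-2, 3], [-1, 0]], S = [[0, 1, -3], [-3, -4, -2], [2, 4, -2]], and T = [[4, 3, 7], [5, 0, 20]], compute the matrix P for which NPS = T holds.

P = [[0, 5, 5], [1, 2, 2]]

P = N⁻¹TS⁻¹ (apply N⁻¹ on the left and S⁻¹ on the right).
N has determinant 3; N⁻¹ = [[0, -1], [1/3, -2/3]].
S has determinant 2; S⁻¹ = [[8, -5, -7], [-5, 3, 9/2], [-2, 1, 3/2]].
N⁻¹T = [[-5, 0, -20], [-2, 1, -11]].
P = (N⁻¹T)S⁻¹ = [[0, 5, 5], [1, 2, 2]].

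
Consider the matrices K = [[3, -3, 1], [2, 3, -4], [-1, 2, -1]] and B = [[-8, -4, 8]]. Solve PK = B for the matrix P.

P = [[-2, -2, -2]]

Since K sits to the right of P, P = BK⁻¹.
det K = 4; the adjugate gives K⁻¹ = [[5/4, -1/4, 9/4], [3/2, -1/2, 7/2], [7/4, -3/4, 15/4]].
P = BK⁻¹ = [[-8, -4, 8]] · [[5/4, -1/4, 9/4], [3/2, -1/2, 7/2], [7/4, -3/4, 15/4]] = [[-2, -2, -2]].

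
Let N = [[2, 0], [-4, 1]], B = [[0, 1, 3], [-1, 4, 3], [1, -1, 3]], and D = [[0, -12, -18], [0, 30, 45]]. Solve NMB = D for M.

M = [[3, -3, -3], [-3, 3, 3]]

M = N⁻¹DB⁻¹ (apply N⁻¹ on the left and B⁻¹ on the right).
N has determinant 2; N⁻¹ = [[1/2, 0], [2, 1]].
det B = -3, so B⁻¹ = [[-5, 2, 3], [-2, 1, 1], [1, -1/3, -1/3]].
N⁻¹D = [[0, -6, -9], [0, 6, 9]].
M = (N⁻¹D)B⁻¹ = [[3, -3, -3], [-3, 3, 3]].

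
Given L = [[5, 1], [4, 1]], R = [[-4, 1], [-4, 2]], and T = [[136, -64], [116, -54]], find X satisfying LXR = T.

X = [[0, -5], [-4, -5]]

Isolating X: multiply by L⁻¹ from the left and R⁻¹ from the right, so X = L⁻¹TR⁻¹.
det L = 1, so L⁻¹ = [[1, -1], [-4, 5]].
det R = -4, so R⁻¹ = [[-1/2, 1/4], [-1, 1]].
L⁻¹T = [[20, -10], [36, -14]].
X = (L⁻¹T)R⁻¹ = [[0, -5], [-4, -5]].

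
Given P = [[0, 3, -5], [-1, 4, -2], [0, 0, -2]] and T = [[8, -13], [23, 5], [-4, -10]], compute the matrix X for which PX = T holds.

P is on the left of X, so left-multiply by P⁻¹: X = P⁻¹T.
det P = -6, so P⁻¹ = [[4/3, -1, -7/3], [1/3, 0, -5/6], [0, 0, -1/2]].
X = P⁻¹T = [[4/3, -1, -7/3], [1/3, 0, -5/6], [0, 0, -1/2]] · [[8, -13], [23, 5], [-4, -10]] = [[-3, 1], [6, 4], [2, 5]].

X = [[-3, 1], [6, 4], [2, 5]]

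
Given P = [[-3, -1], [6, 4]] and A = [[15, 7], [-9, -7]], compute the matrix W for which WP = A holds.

Right-multiplying both sides by P⁻¹ gives W = AP⁻¹.
det P = -6; the adjugate gives P⁻¹ = [[-2/3, -1/6], [1, 1/2]].
W = AP⁻¹ = [[15, 7], [-9, -7]] · [[-2/3, -1/6], [1, 1/2]] = [[-3, 1], [-1, -2]].

W = [[-3, 1], [-1, -2]]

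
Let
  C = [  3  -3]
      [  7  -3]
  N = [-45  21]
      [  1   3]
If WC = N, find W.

C is on the right of W, so right-multiply by C⁻¹: W = NC⁻¹.
det C = 12, so C⁻¹ = [[-1/4, 1/4], [-7/12, 1/4]].
W = NC⁻¹ = [[-45, 21], [1, 3]] · [[-1/4, 1/4], [-7/12, 1/4]] = [[-1, -6], [-2, 1]].

W = [[-1, -6], [-2, 1]]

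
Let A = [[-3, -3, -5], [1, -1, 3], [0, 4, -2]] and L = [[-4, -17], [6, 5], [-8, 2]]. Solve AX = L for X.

X = [[-1, 3], [-1, 1], [2, 1]]

Left-multiplying both sides by A⁻¹ gives X = A⁻¹L.
A has determinant 4; A⁻¹ = [[-5/2, -13/2, -7/2], [1/2, 3/2, 1], [1, 3, 3/2]].
X = A⁻¹L = [[-5/2, -13/2, -7/2], [1/2, 3/2, 1], [1, 3, 3/2]] · [[-4, -17], [6, 5], [-8, 2]] = [[-1, 3], [-1, 1], [2, 1]].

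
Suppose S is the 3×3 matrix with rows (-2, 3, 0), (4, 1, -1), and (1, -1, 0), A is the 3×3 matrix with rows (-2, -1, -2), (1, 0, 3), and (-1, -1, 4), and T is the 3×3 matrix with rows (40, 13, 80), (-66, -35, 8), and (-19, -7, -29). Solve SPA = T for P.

P = [[4, -5, 4], [-3, 0, 4], [0, -2, -2]]

Isolating P: multiply by S⁻¹ from the left and A⁻¹ from the right, so P = S⁻¹TA⁻¹.
det S = -1, so S⁻¹ = [[1, 0, 3], [1, 0, 2], [5, -1, 14]].
det A = 3, so A⁻¹ = [[1, 2, -1], [-7/3, -10/3, 4/3], [-1/3, -1/3, 1/3]].
S⁻¹T = [[-17, -8, -7], [2, -1, 22], [0, 2, -14]].
P = (S⁻¹T)A⁻¹ = [[4, -5, 4], [-3, 0, 4], [0, -2, -2]].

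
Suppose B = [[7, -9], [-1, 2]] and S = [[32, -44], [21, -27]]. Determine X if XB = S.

Since B sits to the right of X, X = SB⁻¹.
det B = 5; the adjugate gives B⁻¹ = [[2/5, 9/5], [1/5, 7/5]].
X = SB⁻¹ = [[32, -44], [21, -27]] · [[2/5, 9/5], [1/5, 7/5]] = [[4, -4], [3, 0]].

X = [[4, -4], [3, 0]]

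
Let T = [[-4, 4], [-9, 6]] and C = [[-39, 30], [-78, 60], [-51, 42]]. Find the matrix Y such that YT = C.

Y = [[3, 3], [6, 6], [6, 3]]

T is on the right of Y, so right-multiply by T⁻¹: Y = CT⁻¹.
det T = 12; the adjugate gives T⁻¹ = [[1/2, -1/3], [3/4, -1/3]].
Y = CT⁻¹ = [[-39, 30], [-78, 60], [-51, 42]] · [[1/2, -1/3], [3/4, -1/3]] = [[3, 3], [6, 6], [6, 3]].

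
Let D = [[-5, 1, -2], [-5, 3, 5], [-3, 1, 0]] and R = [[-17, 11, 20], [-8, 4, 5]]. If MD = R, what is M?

Right-multiplying both sides by D⁻¹ gives M = RD⁻¹.
det D = 2; the adjugate gives D⁻¹ = [[-5/2, -1, 11/2], [-15/2, -3, 35/2], [2, 1, -5]].
M = RD⁻¹ = [[-17, 11, 20], [-8, 4, 5]] · [[-5/2, -1, 11/2], [-15/2, -3, 35/2], [2, 1, -5]] = [[0, 4, -1], [0, 1, 1]].

M = [[0, 4, -1], [0, 1, 1]]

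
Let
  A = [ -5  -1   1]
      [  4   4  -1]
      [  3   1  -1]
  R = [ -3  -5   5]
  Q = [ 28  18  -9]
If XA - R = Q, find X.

X = [[-5, 3, -4]]

XA = Q + R = [[25, 13, -4]].
Since A sits to the right of X, X = (Q + R)A⁻¹.
det A = 6; the adjugate gives A⁻¹ = [[-1/2, 0, -1/2], [1/6, 1/3, -1/6], [-4/3, 1/3, -8/3]].
X = (Q + R)A⁻¹ = [[-5, 3, -4]].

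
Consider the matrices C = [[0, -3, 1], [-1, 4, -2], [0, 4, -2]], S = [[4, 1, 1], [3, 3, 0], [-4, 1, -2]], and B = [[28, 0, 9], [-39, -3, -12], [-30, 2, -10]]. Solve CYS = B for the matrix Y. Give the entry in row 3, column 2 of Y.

-1

Isolating Y: multiply by C⁻¹ from the left and S⁻¹ from the right, so Y = C⁻¹BS⁻¹.
C has determinant 2; C⁻¹ = [[0, -1, 1], [-1, 0, -1/2], [-2, 0, -3/2]].
det S = -3; the adjugate gives S⁻¹ = [[2, -1, 1], [-2, 4/3, -1], [-5, 8/3, -3]].
C⁻¹B = [[9, 5, 2], [-13, -1, -4], [-11, -3, -3]].
Y = (C⁻¹B)S⁻¹ = [[-2, 3, -2], [-4, 1, 0], [-1, -1, 1]].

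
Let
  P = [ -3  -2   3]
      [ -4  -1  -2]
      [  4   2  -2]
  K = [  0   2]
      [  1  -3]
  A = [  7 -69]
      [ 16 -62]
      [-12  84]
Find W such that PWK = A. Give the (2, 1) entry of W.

Left-multiply by P⁻¹ and right-multiply by K⁻¹: W = P⁻¹AK⁻¹.
det P = 2, so P⁻¹ = [[3, 1, 7/2], [-8, -3, -9], [-2, -1, -5/2]].
det K = -2, so K⁻¹ = [[3/2, 1], [1/2, 0]].
P⁻¹A = [[-5, 25], [4, -18], [0, -10]].
W = (P⁻¹A)K⁻¹ = [[5, -5], [-3, 4], [-5, 0]].

-3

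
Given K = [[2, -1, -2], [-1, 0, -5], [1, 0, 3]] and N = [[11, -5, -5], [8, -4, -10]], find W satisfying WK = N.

Right-multiplying both sides by K⁻¹ gives W = NK⁻¹.
det K = 2; the adjugate gives K⁻¹ = [[0, 3/2, 5/2], [-1, 4, 6], [0, -1/2, -1/2]].
W = NK⁻¹ = [[11, -5, -5], [8, -4, -10]] · [[0, 3/2, 5/2], [-1, 4, 6], [0, -1/2, -1/2]] = [[5, -1, 0], [4, 1, 1]].

W = [[5, -1, 0], [4, 1, 1]]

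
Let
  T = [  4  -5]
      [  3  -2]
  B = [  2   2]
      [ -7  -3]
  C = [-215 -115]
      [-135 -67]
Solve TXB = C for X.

X = [[0, 5], [4, -1]]

Isolating X: multiply by T⁻¹ from the left and B⁻¹ from the right, so X = T⁻¹CB⁻¹.
det T = 7; the adjugate gives T⁻¹ = [[-2/7, 5/7], [-3/7, 4/7]].
det B = 8, so B⁻¹ = [[-3/8, -1/4], [7/8, 1/4]].
T⁻¹C = [[-35, -15], [15, 11]].
X = (T⁻¹C)B⁻¹ = [[0, 5], [4, -1]].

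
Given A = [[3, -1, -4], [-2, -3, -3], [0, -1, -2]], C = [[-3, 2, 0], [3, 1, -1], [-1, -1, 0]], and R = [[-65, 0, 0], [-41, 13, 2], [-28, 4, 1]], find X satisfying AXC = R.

X = [[1, 1, 5], [-2, -1, -3], [-2, 1, -2]]

X = A⁻¹RC⁻¹ (apply A⁻¹ on the left and C⁻¹ on the right).
det A = 5, so A⁻¹ = [[3/5, 2/5, -9/5], [-4/5, -6/5, 17/5], [2/5, 3/5, -11/5]].
det C = 5, so C⁻¹ = [[-1/5, 0, -2/5], [1/5, 0, -3/5], [-2/5, -1, -9/5]].
A⁻¹R = [[-5, -2, -1], [6, -2, 1], [11, -1, -1]].
X = (A⁻¹R)C⁻¹ = [[1, 1, 5], [-2, -1, -3], [-2, 1, -2]].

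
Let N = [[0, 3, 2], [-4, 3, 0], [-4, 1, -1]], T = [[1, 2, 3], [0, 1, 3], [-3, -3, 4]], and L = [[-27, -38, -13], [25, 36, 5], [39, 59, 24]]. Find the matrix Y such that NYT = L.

Left-multiply by N⁻¹ and right-multiply by T⁻¹: Y = N⁻¹LT⁻¹.
det N = 4, so N⁻¹ = [[-3/4, 5/4, -3/2], [-1, 2, -2], [2, -3, 3]].
T has determinant 4; T⁻¹ = [[13/4, -17/4, 3/4], [-9/4, 13/4, -3/4], [3/4, -3/4, 1/4]].
N⁻¹L = [[-7, -15, -20], [-1, -8, -25], [-12, -7, 31]].
Y = (N⁻¹L)T⁻¹ = [[-4, -4, 1], [-4, -3, -1], [0, 5, 4]].

Y = [[-4, -4, 1], [-4, -3, -1], [0, 5, 4]]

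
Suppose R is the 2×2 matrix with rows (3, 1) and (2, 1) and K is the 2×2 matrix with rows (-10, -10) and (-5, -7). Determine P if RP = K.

Since R multiplies P on the left, P = R⁻¹K.
R has determinant 1; R⁻¹ = [[1, -1], [-2, 3]].
P = R⁻¹K = [[1, -1], [-2, 3]] · [[-10, -10], [-5, -7]] = [[-5, -3], [5, -1]].

P = [[-5, -3], [5, -1]]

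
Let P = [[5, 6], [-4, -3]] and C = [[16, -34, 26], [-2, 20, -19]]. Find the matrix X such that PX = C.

X = [[-4, -2, 4], [6, -4, 1]]

Left-multiplying both sides by P⁻¹ gives X = P⁻¹C.
det P = 9; the adjugate gives P⁻¹ = [[-1/3, -2/3], [4/9, 5/9]].
X = P⁻¹C = [[-1/3, -2/3], [4/9, 5/9]] · [[16, -34, 26], [-2, 20, -19]] = [[-4, -2, 4], [6, -4, 1]].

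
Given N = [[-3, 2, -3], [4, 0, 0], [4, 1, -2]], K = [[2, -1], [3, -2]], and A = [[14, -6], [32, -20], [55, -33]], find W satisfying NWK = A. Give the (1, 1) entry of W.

W = N⁻¹AK⁻¹ (apply N⁻¹ on the left and K⁻¹ on the right).
det N = 4, so N⁻¹ = [[0, 1/4, 0], [2, 9/2, -3], [1, 11/4, -2]].
K has determinant -1; K⁻¹ = [[2, -1], [3, -2]].
N⁻¹A = [[8, -5], [7, -3], [-8, 5]].
W = (N⁻¹A)K⁻¹ = [[1, 2], [5, -1], [-1, -2]].

1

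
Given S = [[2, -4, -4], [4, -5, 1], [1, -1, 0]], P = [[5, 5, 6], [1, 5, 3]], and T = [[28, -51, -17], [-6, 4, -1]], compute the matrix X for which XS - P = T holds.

X = [[4, 5, 5], [-1, -2, 5]]

XS = T + P = [[33, -46, -11], [-5, 9, 2]].
Since S sits to the right of X, X = (T + P)S⁻¹.
S has determinant -6; S⁻¹ = [[-1/6, -2/3, 4], [-1/6, -2/3, 3], [-1/6, 1/3, -1]].
X = (T + P)S⁻¹ = [[4, 5, 5], [-1, -2, 5]].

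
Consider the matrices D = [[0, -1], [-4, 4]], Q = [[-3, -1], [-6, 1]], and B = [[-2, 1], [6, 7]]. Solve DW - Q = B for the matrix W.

DW = B + Q = [[-5, 0], [0, 8]].
D is on the left of W, so left-multiply by D⁻¹: W = D⁻¹(B + Q).
D has determinant -4; D⁻¹ = [[-1, -1/4], [-1, 0]].
W = D⁻¹(B + Q) = [[5, -2], [5, 0]].

W = [[5, -2], [5, 0]]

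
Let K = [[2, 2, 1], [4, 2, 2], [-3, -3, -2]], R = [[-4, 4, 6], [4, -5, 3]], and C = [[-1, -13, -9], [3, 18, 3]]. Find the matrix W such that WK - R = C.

WK = C + R = [[-5, -9, -3], [7, 13, 6]].
Right-multiplying both sides by K⁻¹ gives W = (C + R)K⁻¹.
det K = 2, so K⁻¹ = [[1, 1/2, 1], [1, -1/2, 0], [-3, 0, -2]].
W = (C + R)K⁻¹ = [[-5, 2, 1], [2, -3, -5]].

W = [[-5, 2, 1], [2, -3, -5]]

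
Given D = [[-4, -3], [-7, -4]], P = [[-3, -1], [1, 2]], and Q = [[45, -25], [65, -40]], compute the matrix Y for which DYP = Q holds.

Y = [[2, 3], [5, 4]]

Y = D⁻¹QP⁻¹ (apply D⁻¹ on the left and P⁻¹ on the right).
det D = -5, so D⁻¹ = [[4/5, -3/5], [-7/5, 4/5]].
P has determinant -5; P⁻¹ = [[-2/5, -1/5], [1/5, 3/5]].
D⁻¹Q = [[-3, 4], [-11, 3]].
Y = (D⁻¹Q)P⁻¹ = [[2, 3], [5, 4]].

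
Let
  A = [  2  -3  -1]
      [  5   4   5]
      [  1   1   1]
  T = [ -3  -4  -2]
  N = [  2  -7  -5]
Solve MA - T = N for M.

M = [[2, 0, -5]]

MA = N + T = [[-1, -11, -7]].
Since A sits to the right of M, M = (N + T)A⁻¹.
det A = -3; the adjugate gives A⁻¹ = [[1/3, -2/3, 11/3], [0, -1, 5], [-1/3, 5/3, -23/3]].
M = (N + T)A⁻¹ = [[2, 0, -5]].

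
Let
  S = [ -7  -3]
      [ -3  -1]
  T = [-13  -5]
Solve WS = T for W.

W = [[1, 2]]

Since S sits to the right of W, W = TS⁻¹.
det S = -2, so S⁻¹ = [[1/2, -3/2], [-3/2, 7/2]].
W = TS⁻¹ = [[-13, -5]] · [[1/2, -3/2], [-3/2, 7/2]] = [[1, 2]].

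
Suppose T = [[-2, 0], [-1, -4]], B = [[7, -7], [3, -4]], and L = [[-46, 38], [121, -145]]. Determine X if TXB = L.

X = [[5, -4], [-3, -5]]

X = T⁻¹LB⁻¹ (apply T⁻¹ on the left and B⁻¹ on the right).
det T = 8; the adjugate gives T⁻¹ = [[-1/2, 0], [1/8, -1/4]].
det B = -7, so B⁻¹ = [[4/7, -1], [3/7, -1]].
T⁻¹L = [[23, -19], [-36, 41]].
X = (T⁻¹L)B⁻¹ = [[5, -4], [-3, -5]].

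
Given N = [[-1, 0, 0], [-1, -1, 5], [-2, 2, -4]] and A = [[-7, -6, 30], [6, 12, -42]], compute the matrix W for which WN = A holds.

W = [[1, 6, 0], [-6, -6, 3]]

Since N sits to the right of W, W = AN⁻¹.
det N = 6; the adjugate gives N⁻¹ = [[-1, 0, 0], [-7/3, 2/3, 5/6], [-2/3, 1/3, 1/6]].
W = AN⁻¹ = [[-7, -6, 30], [6, 12, -42]] · [[-1, 0, 0], [-7/3, 2/3, 5/6], [-2/3, 1/3, 1/6]] = [[1, 6, 0], [-6, -6, 3]].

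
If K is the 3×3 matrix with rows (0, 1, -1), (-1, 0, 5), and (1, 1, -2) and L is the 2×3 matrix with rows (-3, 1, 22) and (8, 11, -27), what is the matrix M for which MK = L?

M = [[-1, 5, 2], [5, -2, 6]]

K is on the right of M, so right-multiply by K⁻¹: M = LK⁻¹.
det K = 4; the adjugate gives K⁻¹ = [[-5/4, 1/4, 5/4], [3/4, 1/4, 1/4], [-1/4, 1/4, 1/4]].
M = LK⁻¹ = [[-3, 1, 22], [8, 11, -27]] · [[-5/4, 1/4, 5/4], [3/4, 1/4, 1/4], [-1/4, 1/4, 1/4]] = [[-1, 5, 2], [5, -2, 6]].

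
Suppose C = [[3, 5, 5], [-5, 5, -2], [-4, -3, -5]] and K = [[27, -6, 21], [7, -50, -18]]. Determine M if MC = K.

M = [[0, -3, -3], [-1, -6, 5]]

Since C sits to the right of M, M = KC⁻¹.
det C = -3; the adjugate gives C⁻¹ = [[31/3, -10/3, 35/3], [17/3, -5/3, 19/3], [-35/3, 11/3, -40/3]].
M = KC⁻¹ = [[27, -6, 21], [7, -50, -18]] · [[31/3, -10/3, 35/3], [17/3, -5/3, 19/3], [-35/3, 11/3, -40/3]] = [[0, -3, -3], [-1, -6, 5]].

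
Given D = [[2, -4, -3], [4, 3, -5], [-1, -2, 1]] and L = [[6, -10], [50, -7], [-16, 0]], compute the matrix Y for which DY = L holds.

D is on the left of Y, so left-multiply by D⁻¹: Y = D⁻¹L.
det D = -3; the adjugate gives D⁻¹ = [[7/3, -10/3, -29/3], [-1/3, 1/3, 2/3], [5/3, -8/3, -22/3]].
Y = D⁻¹L = [[7/3, -10/3, -29/3], [-1/3, 1/3, 2/3], [5/3, -8/3, -22/3]] · [[6, -10], [50, -7], [-16, 0]] = [[2, 0], [4, 1], [-6, 2]].

Y = [[2, 0], [4, 1], [-6, 2]]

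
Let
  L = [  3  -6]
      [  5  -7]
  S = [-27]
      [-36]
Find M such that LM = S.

M = [[-3], [3]]

Left-multiplying both sides by L⁻¹ gives M = L⁻¹S.
det L = 9; the adjugate gives L⁻¹ = [[-7/9, 2/3], [-5/9, 1/3]].
M = L⁻¹S = [[-7/9, 2/3], [-5/9, 1/3]] · [[-27], [-36]] = [[-3], [3]].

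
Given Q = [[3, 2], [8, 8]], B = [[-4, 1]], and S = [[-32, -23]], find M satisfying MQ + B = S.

M = [[-4, -2]]

MQ = S − B = [[-28, -24]].
Since Q sits to the right of M, M = (S − B)Q⁻¹.
det Q = 8, so Q⁻¹ = [[1, -1/4], [-1, 3/8]].
M = (S − B)Q⁻¹ = [[-4, -2]].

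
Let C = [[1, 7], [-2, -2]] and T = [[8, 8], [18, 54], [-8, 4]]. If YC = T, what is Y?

Y = [[0, -4], [6, -6], [2, 5]]

C is on the right of Y, so right-multiply by C⁻¹: Y = TC⁻¹.
C has determinant 12; C⁻¹ = [[-1/6, -7/12], [1/6, 1/12]].
Y = TC⁻¹ = [[8, 8], [18, 54], [-8, 4]] · [[-1/6, -7/12], [1/6, 1/12]] = [[0, -4], [6, -6], [2, 5]].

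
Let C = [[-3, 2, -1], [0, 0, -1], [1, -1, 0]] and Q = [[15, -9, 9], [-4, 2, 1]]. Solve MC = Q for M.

M = [[-6, -3, -3], [2, -3, 2]]

Right-multiplying both sides by C⁻¹ gives M = QC⁻¹.
det C = 1, so C⁻¹ = [[-1, 1, -2], [-1, 1, -3], [0, -1, 0]].
M = QC⁻¹ = [[15, -9, 9], [-4, 2, 1]] · [[-1, 1, -2], [-1, 1, -3], [0, -1, 0]] = [[-6, -3, -3], [2, -3, 2]].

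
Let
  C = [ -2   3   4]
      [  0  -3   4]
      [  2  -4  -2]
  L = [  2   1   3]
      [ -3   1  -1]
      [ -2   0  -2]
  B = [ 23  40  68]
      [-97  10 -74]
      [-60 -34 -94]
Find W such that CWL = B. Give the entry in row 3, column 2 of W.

1

Left-multiply by C⁻¹ and right-multiply by L⁻¹: W = C⁻¹BL⁻¹.
det C = 4, so C⁻¹ = [[11/2, -5/2, 6], [2, -1, 2], [3/2, -1/2, 3/2]].
L has determinant -2; L⁻¹ = [[1, -1, 2], [2, -1, 7/2], [-1, 1, -5/2]].
C⁻¹B = [[9, -9, -5], [23, 2, 22], [-7, 4, -2]].
W = (C⁻¹B)L⁻¹ = [[-4, -5, -1], [5, -3, -2], [3, 1, 5]].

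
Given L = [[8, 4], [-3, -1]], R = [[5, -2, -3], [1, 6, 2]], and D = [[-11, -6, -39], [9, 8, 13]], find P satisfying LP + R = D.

P = [[-4, -1, -2], [4, 1, -5]]

LP = D − R = [[-16, -4, -36], [8, 2, 11]].
L is on the left of P, so left-multiply by L⁻¹: P = L⁻¹(D − R).
det L = 4, so L⁻¹ = [[-1/4, -1], [3/4, 2]].
P = L⁻¹(D − R) = [[-4, -1, -2], [4, 1, -5]].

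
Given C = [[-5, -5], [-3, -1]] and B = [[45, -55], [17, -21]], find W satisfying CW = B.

Left-multiplying both sides by C⁻¹ gives W = C⁻¹B.
det C = -10; the adjugate gives C⁻¹ = [[1/10, -1/2], [-3/10, 1/2]].
W = C⁻¹B = [[1/10, -1/2], [-3/10, 1/2]] · [[45, -55], [17, -21]] = [[-4, 5], [-5, 6]].

W = [[-4, 5], [-5, 6]]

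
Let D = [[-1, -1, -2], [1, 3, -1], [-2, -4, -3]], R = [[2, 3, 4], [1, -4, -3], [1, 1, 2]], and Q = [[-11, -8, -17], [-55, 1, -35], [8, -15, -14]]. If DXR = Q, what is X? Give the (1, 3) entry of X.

-4

X = D⁻¹QR⁻¹ (apply D⁻¹ on the left and R⁻¹ on the right).
D has determinant 4; D⁻¹ = [[-13/4, 5/4, 7/4], [5/4, -1/4, -3/4], [1/2, -1/2, -1/2]].
det R = -5; the adjugate gives R⁻¹ = [[1, 2/5, -7/5], [1, 0, -2], [-1, -1/5, 11/5]].
D⁻¹Q = [[-19, 1, -13], [-6, 1, -2], [18, 3, 16]].
X = (D⁻¹Q)R⁻¹ = [[-5, -5, -4], [-3, -2, 2], [5, 4, 4]].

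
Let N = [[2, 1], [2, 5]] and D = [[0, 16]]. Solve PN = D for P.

P = [[-4, 4]]

Right-multiplying both sides by N⁻¹ gives P = DN⁻¹.
N has determinant 8; N⁻¹ = [[5/8, -1/8], [-1/4, 1/4]].
P = DN⁻¹ = [[0, 16]] · [[5/8, -1/8], [-1/4, 1/4]] = [[-4, 4]].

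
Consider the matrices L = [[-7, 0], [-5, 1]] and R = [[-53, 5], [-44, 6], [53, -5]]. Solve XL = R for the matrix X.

L is on the right of X, so right-multiply by L⁻¹: X = RL⁻¹.
det L = -7, so L⁻¹ = [[-1/7, 0], [-5/7, 1]].
X = RL⁻¹ = [[-53, 5], [-44, 6], [53, -5]] · [[-1/7, 0], [-5/7, 1]] = [[4, 5], [2, 6], [-4, -5]].

X = [[4, 5], [2, 6], [-4, -5]]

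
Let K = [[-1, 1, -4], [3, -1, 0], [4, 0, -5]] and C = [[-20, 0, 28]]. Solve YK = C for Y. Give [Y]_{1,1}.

-2

Right-multiplying both sides by K⁻¹ gives Y = CK⁻¹.
K has determinant -6; K⁻¹ = [[-5/6, -5/6, 2/3], [-5/2, -7/2, 2], [-2/3, -2/3, 1/3]].
Y = CK⁻¹ = [[-20, 0, 28]] · [[-5/6, -5/6, 2/3], [-5/2, -7/2, 2], [-2/3, -2/3, 1/3]] = [[-2, -2, -4]].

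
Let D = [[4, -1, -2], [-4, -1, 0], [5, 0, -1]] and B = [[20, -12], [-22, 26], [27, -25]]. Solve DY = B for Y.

Y = [[6, -6], [-2, -2], [3, -5]]

Left-multiplying both sides by D⁻¹ gives Y = D⁻¹B.
det D = -2; the adjugate gives D⁻¹ = [[-1/2, 1/2, 1], [2, -3, -4], [-5/2, 5/2, 4]].
Y = D⁻¹B = [[-1/2, 1/2, 1], [2, -3, -4], [-5/2, 5/2, 4]] · [[20, -12], [-22, 26], [27, -25]] = [[6, -6], [-2, -2], [3, -5]].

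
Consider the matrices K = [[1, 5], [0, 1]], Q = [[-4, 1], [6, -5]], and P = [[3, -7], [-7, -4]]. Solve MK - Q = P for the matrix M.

M = [[-1, -1], [-1, -4]]

MK = P + Q = [[-1, -6], [-1, -9]].
Right-multiplying both sides by K⁻¹ gives M = (P + Q)K⁻¹.
det K = 1, so K⁻¹ = [[1, -5], [0, 1]].
M = (P + Q)K⁻¹ = [[-1, -1], [-1, -4]].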